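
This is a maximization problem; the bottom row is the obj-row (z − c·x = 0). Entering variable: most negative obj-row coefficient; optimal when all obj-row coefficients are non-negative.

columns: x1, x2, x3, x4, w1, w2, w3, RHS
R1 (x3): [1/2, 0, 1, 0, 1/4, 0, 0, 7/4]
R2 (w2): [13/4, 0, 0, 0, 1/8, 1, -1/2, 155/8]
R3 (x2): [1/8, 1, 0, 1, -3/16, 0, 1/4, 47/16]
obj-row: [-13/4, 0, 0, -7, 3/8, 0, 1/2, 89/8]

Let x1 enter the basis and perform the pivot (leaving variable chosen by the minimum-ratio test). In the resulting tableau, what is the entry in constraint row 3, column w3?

1/4

Ratio test on column x1 — row 1: (7/4)/(1/2) = 7/2; row 2: (155/8)/(13/4) = 155/26; row 3: (47/16)/(1/8) = 47/2. Minimum is 7/2 at row 1 (x3 leaves); pivot element 1/2.
Divide row 1 by 1/2; eliminate column x1 from the other rows.
Row 3 update in column w3: 1/4 − (1/8)·0 = 1/4.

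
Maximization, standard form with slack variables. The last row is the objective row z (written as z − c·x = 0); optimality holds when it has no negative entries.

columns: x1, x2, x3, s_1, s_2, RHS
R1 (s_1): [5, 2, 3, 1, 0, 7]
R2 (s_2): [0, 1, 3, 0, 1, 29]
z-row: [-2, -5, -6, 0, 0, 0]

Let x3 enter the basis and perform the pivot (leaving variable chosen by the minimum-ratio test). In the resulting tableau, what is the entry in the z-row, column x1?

8

Ratio test on column x3 — row 1: 7/3 = 7/3; row 2: 29/3 = 29/3. Minimum is 7/3 at row 1 (s_1 leaves); pivot element 3.
Divide row 1 by 3; eliminate column x3 from the other rows.
z-row update in column x1: -2 − (-6)·(5/3) = 8.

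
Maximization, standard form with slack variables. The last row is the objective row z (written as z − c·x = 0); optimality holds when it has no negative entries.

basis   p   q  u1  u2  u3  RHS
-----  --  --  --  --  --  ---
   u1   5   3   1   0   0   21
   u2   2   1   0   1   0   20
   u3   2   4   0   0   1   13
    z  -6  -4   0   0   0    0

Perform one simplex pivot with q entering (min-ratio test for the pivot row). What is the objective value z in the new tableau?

Ratio test on column q — row 1: 21/3 = 7; row 2: 20/1 = 20; row 3: 13/4 = 13/4. Minimum is 13/4 at row 3 (u3 leaves); pivot element 4.
Pivot on row 3; the z-row RHS becomes 0 − (-4)·(13/4) = 13.

13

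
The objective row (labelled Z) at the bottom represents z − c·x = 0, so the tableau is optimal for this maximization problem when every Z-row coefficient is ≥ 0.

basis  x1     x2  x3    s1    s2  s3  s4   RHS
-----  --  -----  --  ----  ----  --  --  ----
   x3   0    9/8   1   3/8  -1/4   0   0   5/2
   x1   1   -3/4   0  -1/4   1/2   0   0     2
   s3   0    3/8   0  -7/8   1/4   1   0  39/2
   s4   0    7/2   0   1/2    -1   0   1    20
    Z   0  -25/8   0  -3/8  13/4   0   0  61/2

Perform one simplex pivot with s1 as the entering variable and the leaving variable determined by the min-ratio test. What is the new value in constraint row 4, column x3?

Ratio test on column s1 — row 1: (5/2)/(3/8) = 20/3; row 2: entry -1/4 ≤ 0; row 3: entry -7/8 ≤ 0; row 4: 20/(1/2) = 40. Minimum is 20/3 at row 1 (x3 leaves); pivot element 3/8.
Divide row 1 by 3/8; eliminate column s1 from the other rows.
Row 4 update in column x3: 0 − (1/2)·(8/3) = -4/3.

-4/3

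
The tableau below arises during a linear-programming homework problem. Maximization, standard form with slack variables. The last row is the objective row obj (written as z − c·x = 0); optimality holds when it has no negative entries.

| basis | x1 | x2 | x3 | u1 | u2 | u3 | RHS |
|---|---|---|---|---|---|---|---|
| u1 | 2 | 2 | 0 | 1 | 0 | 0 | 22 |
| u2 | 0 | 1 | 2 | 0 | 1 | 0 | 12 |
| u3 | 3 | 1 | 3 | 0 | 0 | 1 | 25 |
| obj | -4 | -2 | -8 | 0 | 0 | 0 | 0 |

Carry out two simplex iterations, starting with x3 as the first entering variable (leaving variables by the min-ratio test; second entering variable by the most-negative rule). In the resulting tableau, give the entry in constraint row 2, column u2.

Ratio test on column x3 — row 1: entry 0 ≤ 0; row 2: 12/2 = 6; row 3: 25/3 = 25/3. Minimum is 6 at row 2 (u2 leaves); pivot element 2.
Divide row 2 by 2; eliminate column x3 from the other rows.
Second iteration: most negative obj-row entry is -4 in column x1, so x1 enters.
Ratio test on column x1 — row 1: 22/2 = 11; row 2: entry 0 ≤ 0; row 3: 7/3 = 7/3. Minimum is 7/3 at row 3 (u3 leaves); pivot element 3.
Divide row 3 by 3; eliminate column x1 from the other rows.
After both pivots, the entry at constraint row 2, column u2 is 1/2.

1/2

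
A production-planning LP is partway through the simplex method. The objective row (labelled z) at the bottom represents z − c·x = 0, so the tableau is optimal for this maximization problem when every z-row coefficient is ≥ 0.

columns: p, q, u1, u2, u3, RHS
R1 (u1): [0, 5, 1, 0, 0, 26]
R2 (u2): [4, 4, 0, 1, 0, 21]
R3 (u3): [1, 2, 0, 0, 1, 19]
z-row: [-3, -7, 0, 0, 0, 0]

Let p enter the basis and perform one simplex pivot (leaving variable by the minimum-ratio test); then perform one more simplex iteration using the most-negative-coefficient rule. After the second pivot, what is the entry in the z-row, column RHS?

731/20

Ratio test on column p — row 1: entry 0 ≤ 0; row 2: 21/4 = 21/4; row 3: 19/1 = 19. Minimum is 21/4 at row 2 (u2 leaves); pivot element 4.
Divide row 2 by 4; eliminate column p from the other rows.
Second iteration: most negative z-row entry is -4 in column q, so q enters.
Ratio test on column q — row 1: 26/5 = 26/5; row 2: (21/4)/1 = 21/4; row 3: (55/4)/1 = 55/4. Minimum is 26/5 at row 1 (u1 leaves); pivot element 5.
Divide row 1 by 5; eliminate column q from the other rows.
After both pivots, the entry at the z-row, column RHS is 731/20.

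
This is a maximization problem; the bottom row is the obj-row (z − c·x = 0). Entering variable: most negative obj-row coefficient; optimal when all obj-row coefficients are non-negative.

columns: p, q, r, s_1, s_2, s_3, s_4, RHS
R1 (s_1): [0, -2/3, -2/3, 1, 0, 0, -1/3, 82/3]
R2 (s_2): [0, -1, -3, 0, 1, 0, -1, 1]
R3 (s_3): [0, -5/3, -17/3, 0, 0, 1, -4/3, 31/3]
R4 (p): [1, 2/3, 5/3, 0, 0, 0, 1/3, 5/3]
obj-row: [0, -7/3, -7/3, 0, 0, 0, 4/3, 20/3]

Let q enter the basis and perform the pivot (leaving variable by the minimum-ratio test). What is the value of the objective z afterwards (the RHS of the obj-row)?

Ratio test on column q — row 1: entry -2/3 ≤ 0; row 2: entry -1 ≤ 0; row 3: entry -5/3 ≤ 0; row 4: (5/3)/(2/3) = 5/2. Minimum is 5/2 at row 4 (p leaves); pivot element 2/3.
Pivot on row 4; the obj-row RHS becomes 20/3 − (-7/3)·(5/2) = 25/2.

25/2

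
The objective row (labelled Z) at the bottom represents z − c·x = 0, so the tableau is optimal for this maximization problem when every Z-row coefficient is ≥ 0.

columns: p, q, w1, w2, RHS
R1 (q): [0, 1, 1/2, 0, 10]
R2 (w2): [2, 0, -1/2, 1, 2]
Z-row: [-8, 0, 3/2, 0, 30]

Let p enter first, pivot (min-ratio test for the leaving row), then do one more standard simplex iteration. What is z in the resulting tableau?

48

Ratio test on column p — row 1: entry 0 ≤ 0; row 2: 2/2 = 1. Minimum is 1 at row 2 (w2 leaves); pivot element 2.
Pivot on row 2; the Z-row RHS becomes 30 − (-8)·1 = 38.
Next entering variable (most negative Z-row entry -1/2): w1.
Ratio test on column w1 — row 1: 10/(1/2) = 20; row 2: entry -1/4 ≤ 0. Minimum is 20 at row 1 (q leaves); pivot element 1/2.
After the second pivot the Z-row RHS is 38 − (-1/2)·20 = 48.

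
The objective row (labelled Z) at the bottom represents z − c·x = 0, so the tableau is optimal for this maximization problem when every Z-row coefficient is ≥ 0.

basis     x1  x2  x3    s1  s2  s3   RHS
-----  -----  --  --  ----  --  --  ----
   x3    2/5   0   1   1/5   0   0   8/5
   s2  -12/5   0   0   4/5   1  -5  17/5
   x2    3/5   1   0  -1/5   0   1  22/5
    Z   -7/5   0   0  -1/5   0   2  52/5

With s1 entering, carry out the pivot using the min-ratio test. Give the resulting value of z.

Ratio test on column s1 — row 1: (8/5)/(1/5) = 8; row 2: (17/5)/(4/5) = 17/4; row 3: entry -1/5 ≤ 0. Minimum is 17/4 at row 2 (s2 leaves); pivot element 4/5.
Pivot on row 2; the Z-row RHS becomes 52/5 − (-1/5)·(17/4) = 45/4.

45/4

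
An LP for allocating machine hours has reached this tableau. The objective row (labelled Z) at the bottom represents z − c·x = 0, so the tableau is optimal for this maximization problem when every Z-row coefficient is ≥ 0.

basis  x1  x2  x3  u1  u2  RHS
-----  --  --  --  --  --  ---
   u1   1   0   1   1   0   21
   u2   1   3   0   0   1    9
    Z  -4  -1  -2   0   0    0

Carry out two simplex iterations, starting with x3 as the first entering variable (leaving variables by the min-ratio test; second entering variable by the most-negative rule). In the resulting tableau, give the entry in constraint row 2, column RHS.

Ratio test on column x3 — row 1: 21/1 = 21; row 2: entry 0 ≤ 0. Minimum is 21 at row 1 (u1 leaves); pivot element 1.
Divide row 1 by 1; eliminate column x3 from the other rows.
Second iteration: most negative Z-row entry is -2 in column x1, so x1 enters.
Ratio test on column x1 — row 1: 21/1 = 21; row 2: 9/1 = 9. Minimum is 9 at row 2 (u2 leaves); pivot element 1.
Divide row 2 by 1; eliminate column x1 from the other rows.
After both pivots, the entry at constraint row 2, column RHS is 9.

9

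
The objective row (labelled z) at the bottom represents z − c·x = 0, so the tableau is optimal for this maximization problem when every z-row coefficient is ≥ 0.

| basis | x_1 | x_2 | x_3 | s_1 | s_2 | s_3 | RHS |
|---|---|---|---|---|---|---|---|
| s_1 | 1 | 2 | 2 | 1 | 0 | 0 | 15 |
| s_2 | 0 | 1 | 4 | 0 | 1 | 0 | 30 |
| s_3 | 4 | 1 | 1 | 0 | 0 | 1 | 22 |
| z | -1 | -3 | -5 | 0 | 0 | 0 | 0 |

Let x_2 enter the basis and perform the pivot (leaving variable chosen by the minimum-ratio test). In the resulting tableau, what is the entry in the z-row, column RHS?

45/2

Ratio test on column x_2 — row 1: 15/2 = 15/2; row 2: 30/1 = 30; row 3: 22/1 = 22. Minimum is 15/2 at row 1 (s_1 leaves); pivot element 2.
Divide row 1 by 2; eliminate column x_2 from the other rows.
z-row update in column RHS: 0 − (-3)·(15/2) = 45/2.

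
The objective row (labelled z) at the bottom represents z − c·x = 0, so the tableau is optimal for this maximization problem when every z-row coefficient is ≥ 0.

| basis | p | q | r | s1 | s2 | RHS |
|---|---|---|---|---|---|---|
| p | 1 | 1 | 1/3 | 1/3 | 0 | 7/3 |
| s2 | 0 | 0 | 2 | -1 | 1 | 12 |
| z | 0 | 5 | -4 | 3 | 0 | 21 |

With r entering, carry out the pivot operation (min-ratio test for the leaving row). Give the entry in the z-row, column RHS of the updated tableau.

Ratio test on column r — row 1: (7/3)/(1/3) = 7; row 2: 12/2 = 6. Minimum is 6 at row 2 (s2 leaves); pivot element 2.
Divide row 2 by 2; eliminate column r from the other rows.
z-row update in column RHS: 21 − (-4)·6 = 45.

45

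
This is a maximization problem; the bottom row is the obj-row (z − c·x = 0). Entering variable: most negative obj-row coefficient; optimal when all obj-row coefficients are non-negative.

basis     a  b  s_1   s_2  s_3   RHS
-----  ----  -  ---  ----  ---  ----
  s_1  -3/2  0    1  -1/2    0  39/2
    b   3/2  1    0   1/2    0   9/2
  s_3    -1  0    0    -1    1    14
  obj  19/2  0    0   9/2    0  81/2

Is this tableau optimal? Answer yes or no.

yes

Every obj-row coefficient is ≥ 0, so the tableau is optimal.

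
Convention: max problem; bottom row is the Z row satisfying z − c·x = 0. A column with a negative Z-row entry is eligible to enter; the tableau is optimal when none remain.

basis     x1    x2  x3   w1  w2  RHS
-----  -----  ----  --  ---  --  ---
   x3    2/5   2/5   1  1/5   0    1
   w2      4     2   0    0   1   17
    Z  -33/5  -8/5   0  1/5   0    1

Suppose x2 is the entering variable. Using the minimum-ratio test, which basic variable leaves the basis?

Column x2 entries and ratios — x3: 1/(2/5) = 5/2; w2: 17/2 = 17/2.
Smallest ratio is 5/2 in the row of x3, so x3 leaves.

x3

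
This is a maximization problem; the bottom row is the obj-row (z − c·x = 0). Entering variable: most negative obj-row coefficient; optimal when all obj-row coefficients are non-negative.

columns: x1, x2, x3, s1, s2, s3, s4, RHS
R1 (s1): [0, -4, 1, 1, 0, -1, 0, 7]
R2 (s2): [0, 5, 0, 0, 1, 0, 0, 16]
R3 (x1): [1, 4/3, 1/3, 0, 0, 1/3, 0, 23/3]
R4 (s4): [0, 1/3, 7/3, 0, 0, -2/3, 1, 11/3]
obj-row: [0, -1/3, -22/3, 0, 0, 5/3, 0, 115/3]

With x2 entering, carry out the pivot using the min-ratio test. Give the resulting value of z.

197/5

Ratio test on column x2 — row 1: entry -4 ≤ 0; row 2: 16/5 = 16/5; row 3: (23/3)/(4/3) = 23/4; row 4: (11/3)/(1/3) = 11. Minimum is 16/5 at row 2 (s2 leaves); pivot element 5.
Pivot on row 2; the obj-row RHS becomes 115/3 − (-1/3)·(16/5) = 197/5.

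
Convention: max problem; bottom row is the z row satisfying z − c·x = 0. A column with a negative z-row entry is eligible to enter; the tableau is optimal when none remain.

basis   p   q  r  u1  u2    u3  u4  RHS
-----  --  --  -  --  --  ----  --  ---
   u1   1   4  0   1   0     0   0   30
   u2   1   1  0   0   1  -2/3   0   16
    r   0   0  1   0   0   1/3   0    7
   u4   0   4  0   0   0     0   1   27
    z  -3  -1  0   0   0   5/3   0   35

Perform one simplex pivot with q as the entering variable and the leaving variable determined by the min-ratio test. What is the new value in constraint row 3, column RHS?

Ratio test on column q — row 1: 30/4 = 15/2; row 2: 16/1 = 16; row 3: entry 0 ≤ 0; row 4: 27/4 = 27/4. Minimum is 27/4 at row 4 (u4 leaves); pivot element 4.
Divide row 4 by 4; eliminate column q from the other rows.
Row 3 update in column RHS: 7 − 0·(27/4) = 7.

7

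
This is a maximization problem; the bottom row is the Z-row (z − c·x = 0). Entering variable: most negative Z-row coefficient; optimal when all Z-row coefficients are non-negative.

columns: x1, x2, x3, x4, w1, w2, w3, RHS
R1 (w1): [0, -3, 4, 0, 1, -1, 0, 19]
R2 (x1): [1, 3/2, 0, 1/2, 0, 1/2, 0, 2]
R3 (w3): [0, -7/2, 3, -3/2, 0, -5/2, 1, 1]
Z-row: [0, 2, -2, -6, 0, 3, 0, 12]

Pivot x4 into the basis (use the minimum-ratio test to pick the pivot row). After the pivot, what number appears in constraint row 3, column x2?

1

Ratio test on column x4 — row 1: entry 0 ≤ 0; row 2: 2/(1/2) = 4; row 3: entry -3/2 ≤ 0. Minimum is 4 at row 2 (x1 leaves); pivot element 1/2.
Divide row 2 by 1/2; eliminate column x4 from the other rows.
Row 3 update in column x2: -7/2 − (-3/2)·3 = 1.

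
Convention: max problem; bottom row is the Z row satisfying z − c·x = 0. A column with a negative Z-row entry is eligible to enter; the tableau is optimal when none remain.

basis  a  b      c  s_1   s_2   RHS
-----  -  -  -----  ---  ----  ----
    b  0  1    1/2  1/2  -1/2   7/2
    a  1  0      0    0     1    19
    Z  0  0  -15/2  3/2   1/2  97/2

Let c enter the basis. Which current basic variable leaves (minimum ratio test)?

b

Column c entries and ratios — b: (7/2)/(1/2) = 7; a: 0 ≤ 0, skip.
Smallest ratio is 7 in the row of b, so b leaves.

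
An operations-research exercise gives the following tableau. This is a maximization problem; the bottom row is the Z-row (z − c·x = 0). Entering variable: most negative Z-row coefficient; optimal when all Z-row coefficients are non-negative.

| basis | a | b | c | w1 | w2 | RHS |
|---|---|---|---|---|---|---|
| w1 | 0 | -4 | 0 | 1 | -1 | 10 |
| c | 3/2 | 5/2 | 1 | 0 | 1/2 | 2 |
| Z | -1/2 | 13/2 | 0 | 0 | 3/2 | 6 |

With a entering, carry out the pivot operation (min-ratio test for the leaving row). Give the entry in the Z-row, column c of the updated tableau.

1/3

Ratio test on column a — row 1: entry 0 ≤ 0; row 2: 2/(3/2) = 4/3. Minimum is 4/3 at row 2 (c leaves); pivot element 3/2.
Divide row 2 by 3/2; eliminate column a from the other rows.
Z-row update in column c: 0 − (-1/2)·(2/3) = 1/3.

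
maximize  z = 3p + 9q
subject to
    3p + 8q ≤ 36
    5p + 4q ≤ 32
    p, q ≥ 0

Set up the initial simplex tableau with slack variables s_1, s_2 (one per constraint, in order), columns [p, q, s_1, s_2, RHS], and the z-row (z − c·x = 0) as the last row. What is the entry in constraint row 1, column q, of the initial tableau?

8

Constraint 1 has coefficient 8 on q.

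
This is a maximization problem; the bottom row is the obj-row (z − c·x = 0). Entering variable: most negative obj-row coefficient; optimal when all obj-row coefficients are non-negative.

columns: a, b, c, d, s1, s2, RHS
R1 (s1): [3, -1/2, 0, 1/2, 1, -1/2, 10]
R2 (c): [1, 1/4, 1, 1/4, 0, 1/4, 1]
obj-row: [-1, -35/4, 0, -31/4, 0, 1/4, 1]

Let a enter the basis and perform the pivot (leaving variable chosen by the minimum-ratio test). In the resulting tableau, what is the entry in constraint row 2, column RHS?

Ratio test on column a — row 1: 10/3 = 10/3; row 2: 1/1 = 1. Minimum is 1 at row 2 (c leaves); pivot element 1.
Divide row 2 by 1; eliminate column a from the other rows.
In the new row 2, the RHS entry is the old entry divided by the pivot: 1/1 = 1.

1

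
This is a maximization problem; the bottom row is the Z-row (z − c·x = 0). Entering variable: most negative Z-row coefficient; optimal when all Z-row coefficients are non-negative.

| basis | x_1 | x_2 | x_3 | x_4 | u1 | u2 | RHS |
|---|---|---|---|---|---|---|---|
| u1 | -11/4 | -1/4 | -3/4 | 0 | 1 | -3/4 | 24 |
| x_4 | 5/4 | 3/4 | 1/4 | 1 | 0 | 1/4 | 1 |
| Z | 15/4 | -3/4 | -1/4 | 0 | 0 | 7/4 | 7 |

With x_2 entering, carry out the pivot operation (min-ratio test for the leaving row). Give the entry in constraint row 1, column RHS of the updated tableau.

73/3

Ratio test on column x_2 — row 1: entry -1/4 ≤ 0; row 2: 1/(3/4) = 4/3. Minimum is 4/3 at row 2 (x_4 leaves); pivot element 3/4.
Divide row 2 by 3/4; eliminate column x_2 from the other rows.
Row 1 update in column RHS: 24 − (-1/4)·(4/3) = 73/3.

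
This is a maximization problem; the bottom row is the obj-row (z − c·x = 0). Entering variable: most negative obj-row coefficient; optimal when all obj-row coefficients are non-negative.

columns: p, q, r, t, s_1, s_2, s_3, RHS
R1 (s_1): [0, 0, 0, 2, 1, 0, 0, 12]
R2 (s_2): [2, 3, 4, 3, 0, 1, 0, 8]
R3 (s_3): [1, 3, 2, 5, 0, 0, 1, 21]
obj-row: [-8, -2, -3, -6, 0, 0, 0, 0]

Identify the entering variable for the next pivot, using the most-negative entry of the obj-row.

Negative obj-row entries: p: -8, q: -2, r: -3, t: -6.
The most negative is -8 in column p, so p enters.

p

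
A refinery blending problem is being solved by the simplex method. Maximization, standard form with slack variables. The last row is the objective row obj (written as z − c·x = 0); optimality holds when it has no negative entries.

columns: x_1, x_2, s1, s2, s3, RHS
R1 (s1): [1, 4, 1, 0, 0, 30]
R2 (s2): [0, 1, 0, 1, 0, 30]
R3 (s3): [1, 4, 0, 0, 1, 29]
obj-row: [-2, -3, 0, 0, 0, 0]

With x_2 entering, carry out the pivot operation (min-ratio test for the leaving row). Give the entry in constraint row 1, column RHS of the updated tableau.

1

Ratio test on column x_2 — row 1: 30/4 = 15/2; row 2: 30/1 = 30; row 3: 29/4 = 29/4. Minimum is 29/4 at row 3 (s3 leaves); pivot element 4.
Divide row 3 by 4; eliminate column x_2 from the other rows.
Row 1 update in column RHS: 30 − 4·(29/4) = 1.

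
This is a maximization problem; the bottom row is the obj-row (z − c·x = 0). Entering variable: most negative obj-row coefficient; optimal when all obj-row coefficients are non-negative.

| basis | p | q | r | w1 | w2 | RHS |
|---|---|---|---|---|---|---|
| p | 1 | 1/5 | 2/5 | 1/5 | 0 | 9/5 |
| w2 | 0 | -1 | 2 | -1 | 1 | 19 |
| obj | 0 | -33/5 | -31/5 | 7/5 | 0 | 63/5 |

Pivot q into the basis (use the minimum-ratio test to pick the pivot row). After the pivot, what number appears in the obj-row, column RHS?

72

Ratio test on column q — row 1: (9/5)/(1/5) = 9; row 2: entry -1 ≤ 0. Minimum is 9 at row 1 (p leaves); pivot element 1/5.
Divide row 1 by 1/5; eliminate column q from the other rows.
obj-row update in column RHS: 63/5 − (-33/5)·9 = 72.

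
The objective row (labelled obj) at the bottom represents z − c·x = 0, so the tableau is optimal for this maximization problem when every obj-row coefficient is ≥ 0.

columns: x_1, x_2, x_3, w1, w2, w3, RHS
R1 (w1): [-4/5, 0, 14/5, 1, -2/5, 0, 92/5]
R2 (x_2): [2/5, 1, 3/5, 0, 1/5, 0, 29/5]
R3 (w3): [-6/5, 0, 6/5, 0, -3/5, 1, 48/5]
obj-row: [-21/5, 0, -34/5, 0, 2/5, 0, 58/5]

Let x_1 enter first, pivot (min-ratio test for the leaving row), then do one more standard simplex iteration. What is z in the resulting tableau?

305/4

Ratio test on column x_1 — row 1: entry -4/5 ≤ 0; row 2: (29/5)/(2/5) = 29/2; row 3: entry -6/5 ≤ 0. Minimum is 29/2 at row 2 (x_2 leaves); pivot element 2/5.
Pivot on row 2; the obj-row RHS becomes 58/5 − (-21/5)·(29/2) = 145/2.
Next entering variable (most negative obj-row entry -1/2): x_3.
Ratio test on column x_3 — row 1: 30/4 = 15/2; row 2: (29/2)/(3/2) = 29/3; row 3: 27/3 = 9. Minimum is 15/2 at row 1 (w1 leaves); pivot element 4.
After the second pivot the obj-row RHS is 145/2 − (-1/2)·(15/2) = 305/4.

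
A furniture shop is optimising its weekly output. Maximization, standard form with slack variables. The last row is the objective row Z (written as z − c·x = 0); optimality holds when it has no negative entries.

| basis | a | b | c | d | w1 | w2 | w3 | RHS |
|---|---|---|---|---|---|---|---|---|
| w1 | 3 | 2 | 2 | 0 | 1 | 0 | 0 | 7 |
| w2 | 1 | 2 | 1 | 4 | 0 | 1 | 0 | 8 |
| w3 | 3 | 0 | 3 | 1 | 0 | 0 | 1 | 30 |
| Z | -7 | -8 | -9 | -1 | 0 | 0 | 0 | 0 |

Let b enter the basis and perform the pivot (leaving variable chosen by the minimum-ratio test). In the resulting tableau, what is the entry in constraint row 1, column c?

1

Ratio test on column b — row 1: 7/2 = 7/2; row 2: 8/2 = 4; row 3: entry 0 ≤ 0. Minimum is 7/2 at row 1 (w1 leaves); pivot element 2.
Divide row 1 by 2; eliminate column b from the other rows.
In the new row 1, the c entry is the old entry divided by the pivot: 2/2 = 1.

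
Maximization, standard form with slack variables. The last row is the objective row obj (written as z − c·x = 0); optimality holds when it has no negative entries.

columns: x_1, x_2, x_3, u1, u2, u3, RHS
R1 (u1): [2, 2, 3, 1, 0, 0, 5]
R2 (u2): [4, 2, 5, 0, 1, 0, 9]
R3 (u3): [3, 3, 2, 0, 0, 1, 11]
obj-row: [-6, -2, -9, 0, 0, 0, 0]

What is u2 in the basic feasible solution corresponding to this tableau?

9

u2 is basic (row 2); its value is the RHS of that row, 9.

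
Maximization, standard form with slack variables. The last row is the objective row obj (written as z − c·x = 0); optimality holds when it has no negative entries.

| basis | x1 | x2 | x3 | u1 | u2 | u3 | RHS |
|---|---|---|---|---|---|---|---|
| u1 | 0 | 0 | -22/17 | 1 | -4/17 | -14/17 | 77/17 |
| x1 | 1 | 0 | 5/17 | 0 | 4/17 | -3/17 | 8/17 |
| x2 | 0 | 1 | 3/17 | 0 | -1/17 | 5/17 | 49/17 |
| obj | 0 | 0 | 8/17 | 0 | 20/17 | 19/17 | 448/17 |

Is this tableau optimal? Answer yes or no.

Every obj-row coefficient is ≥ 0, so the tableau is optimal.

yes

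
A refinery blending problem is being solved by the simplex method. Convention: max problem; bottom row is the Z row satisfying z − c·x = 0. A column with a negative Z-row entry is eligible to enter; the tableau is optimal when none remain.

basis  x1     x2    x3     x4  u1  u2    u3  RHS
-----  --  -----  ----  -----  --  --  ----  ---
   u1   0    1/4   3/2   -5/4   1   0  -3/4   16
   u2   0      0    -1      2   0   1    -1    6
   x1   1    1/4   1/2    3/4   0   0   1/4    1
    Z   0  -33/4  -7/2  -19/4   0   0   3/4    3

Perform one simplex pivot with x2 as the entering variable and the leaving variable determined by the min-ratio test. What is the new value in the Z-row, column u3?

Ratio test on column x2 — row 1: 16/(1/4) = 64; row 2: entry 0 ≤ 0; row 3: 1/(1/4) = 4. Minimum is 4 at row 3 (x1 leaves); pivot element 1/4.
Divide row 3 by 1/4; eliminate column x2 from the other rows.
Z-row update in column u3: 3/4 − (-33/4)·1 = 9.

9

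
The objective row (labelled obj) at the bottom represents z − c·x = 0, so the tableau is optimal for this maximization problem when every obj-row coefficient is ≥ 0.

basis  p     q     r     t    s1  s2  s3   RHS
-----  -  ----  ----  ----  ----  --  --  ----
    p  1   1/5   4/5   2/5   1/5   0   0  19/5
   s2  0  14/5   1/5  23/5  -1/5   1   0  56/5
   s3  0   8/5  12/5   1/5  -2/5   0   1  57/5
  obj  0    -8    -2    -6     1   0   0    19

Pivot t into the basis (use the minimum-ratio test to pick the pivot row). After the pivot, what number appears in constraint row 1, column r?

18/23

Ratio test on column t — row 1: (19/5)/(2/5) = 19/2; row 2: (56/5)/(23/5) = 56/23; row 3: (57/5)/(1/5) = 57. Minimum is 56/23 at row 2 (s2 leaves); pivot element 23/5.
Divide row 2 by 23/5; eliminate column t from the other rows.
Row 1 update in column r: 4/5 − (2/5)·(1/23) = 18/23.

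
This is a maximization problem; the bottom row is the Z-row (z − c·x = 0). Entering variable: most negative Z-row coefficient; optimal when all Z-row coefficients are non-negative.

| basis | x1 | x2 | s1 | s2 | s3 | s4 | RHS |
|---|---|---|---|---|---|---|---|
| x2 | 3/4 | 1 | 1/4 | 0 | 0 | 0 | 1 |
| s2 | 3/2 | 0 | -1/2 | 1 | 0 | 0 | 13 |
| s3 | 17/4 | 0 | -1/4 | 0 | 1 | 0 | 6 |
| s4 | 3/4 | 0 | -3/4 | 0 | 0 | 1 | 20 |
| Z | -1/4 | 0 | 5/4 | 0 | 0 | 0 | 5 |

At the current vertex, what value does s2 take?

13

s2 is basic (row 2); its value is the RHS of that row, 13.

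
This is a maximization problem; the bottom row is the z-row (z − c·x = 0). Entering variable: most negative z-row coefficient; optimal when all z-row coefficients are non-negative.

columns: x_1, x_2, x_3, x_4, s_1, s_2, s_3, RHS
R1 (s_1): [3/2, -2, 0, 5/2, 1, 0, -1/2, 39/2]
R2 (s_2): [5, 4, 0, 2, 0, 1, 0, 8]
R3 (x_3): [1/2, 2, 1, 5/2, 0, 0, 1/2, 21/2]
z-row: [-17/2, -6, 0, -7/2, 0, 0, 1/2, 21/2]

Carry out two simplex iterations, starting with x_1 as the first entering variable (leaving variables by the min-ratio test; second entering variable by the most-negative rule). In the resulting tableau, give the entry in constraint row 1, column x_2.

-7

Ratio test on column x_1 — row 1: (39/2)/(3/2) = 13; row 2: 8/5 = 8/5; row 3: (21/2)/(1/2) = 21. Minimum is 8/5 at row 2 (s_2 leaves); pivot element 5.
Divide row 2 by 5; eliminate column x_1 from the other rows.
Second iteration: most negative z-row entry is -1/10 in column x_4, so x_4 enters.
Ratio test on column x_4 — row 1: (171/10)/(19/10) = 9; row 2: (8/5)/(2/5) = 4; row 3: (97/10)/(23/10) = 97/23. Minimum is 4 at row 2 (x_1 leaves); pivot element 2/5.
Divide row 2 by 2/5; eliminate column x_4 from the other rows.
After both pivots, the entry at constraint row 1, column x_2 is -7.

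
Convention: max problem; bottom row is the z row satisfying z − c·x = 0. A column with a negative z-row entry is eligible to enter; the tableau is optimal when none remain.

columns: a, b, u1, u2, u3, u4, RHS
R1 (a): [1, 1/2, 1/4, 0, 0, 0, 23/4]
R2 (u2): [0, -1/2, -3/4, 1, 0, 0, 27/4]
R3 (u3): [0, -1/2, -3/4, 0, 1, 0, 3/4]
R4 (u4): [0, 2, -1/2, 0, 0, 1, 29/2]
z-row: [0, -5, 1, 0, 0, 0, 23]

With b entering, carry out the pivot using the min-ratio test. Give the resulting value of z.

Ratio test on column b — row 1: (23/4)/(1/2) = 23/2; row 2: entry -1/2 ≤ 0; row 3: entry -1/2 ≤ 0; row 4: (29/2)/2 = 29/4. Minimum is 29/4 at row 4 (u4 leaves); pivot element 2.
Pivot on row 4; the z-row RHS becomes 23 − (-5)·(29/4) = 237/4.

237/4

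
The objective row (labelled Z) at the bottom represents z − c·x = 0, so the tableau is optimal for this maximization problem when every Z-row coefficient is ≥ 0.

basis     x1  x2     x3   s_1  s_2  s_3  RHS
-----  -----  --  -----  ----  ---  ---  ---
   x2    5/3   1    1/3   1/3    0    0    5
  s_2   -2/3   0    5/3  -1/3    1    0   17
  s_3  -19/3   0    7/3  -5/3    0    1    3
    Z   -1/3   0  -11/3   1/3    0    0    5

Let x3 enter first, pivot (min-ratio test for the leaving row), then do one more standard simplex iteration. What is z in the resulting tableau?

Ratio test on column x3 — row 1: 5/(1/3) = 15; row 2: 17/(5/3) = 51/5; row 3: 3/(7/3) = 9/7. Minimum is 9/7 at row 3 (s_3 leaves); pivot element 7/3.
Pivot on row 3; the Z-row RHS becomes 5 − (-11/3)·(9/7) = 68/7.
Next entering variable (most negative Z-row entry -72/7): x1.
Ratio test on column x1 — row 1: (32/7)/(18/7) = 16/9; row 2: (104/7)/(27/7) = 104/27; row 3: entry -19/7 ≤ 0. Minimum is 16/9 at row 1 (x2 leaves); pivot element 18/7.
After the second pivot the Z-row RHS is 68/7 − (-72/7)·(16/9) = 28.

28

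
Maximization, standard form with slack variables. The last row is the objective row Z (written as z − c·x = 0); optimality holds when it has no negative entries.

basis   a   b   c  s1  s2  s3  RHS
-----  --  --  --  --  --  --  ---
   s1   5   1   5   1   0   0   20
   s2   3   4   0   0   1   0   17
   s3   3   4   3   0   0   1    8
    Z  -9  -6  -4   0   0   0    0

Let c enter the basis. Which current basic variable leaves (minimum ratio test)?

Column c entries and ratios — s1: 20/5 = 4; s2: 0 ≤ 0, skip; s3: 8/3 = 8/3.
Smallest ratio is 8/3 in the row of s3, so s3 leaves.

s3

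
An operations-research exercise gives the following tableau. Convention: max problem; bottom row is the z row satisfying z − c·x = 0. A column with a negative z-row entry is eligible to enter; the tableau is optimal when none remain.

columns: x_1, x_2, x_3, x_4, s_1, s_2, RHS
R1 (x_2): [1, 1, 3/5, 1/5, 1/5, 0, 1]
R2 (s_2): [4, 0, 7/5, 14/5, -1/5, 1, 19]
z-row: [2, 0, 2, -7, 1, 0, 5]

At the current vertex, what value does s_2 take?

s_2 is basic (row 2); its value is the RHS of that row, 19.

19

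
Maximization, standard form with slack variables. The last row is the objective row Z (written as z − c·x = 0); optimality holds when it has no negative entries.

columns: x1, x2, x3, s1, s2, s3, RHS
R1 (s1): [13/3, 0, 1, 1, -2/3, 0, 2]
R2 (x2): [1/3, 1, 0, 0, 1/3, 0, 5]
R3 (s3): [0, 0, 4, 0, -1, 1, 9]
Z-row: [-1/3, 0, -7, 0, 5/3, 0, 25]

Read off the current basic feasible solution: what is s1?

2

s1 is basic (row 1); its value is the RHS of that row, 2.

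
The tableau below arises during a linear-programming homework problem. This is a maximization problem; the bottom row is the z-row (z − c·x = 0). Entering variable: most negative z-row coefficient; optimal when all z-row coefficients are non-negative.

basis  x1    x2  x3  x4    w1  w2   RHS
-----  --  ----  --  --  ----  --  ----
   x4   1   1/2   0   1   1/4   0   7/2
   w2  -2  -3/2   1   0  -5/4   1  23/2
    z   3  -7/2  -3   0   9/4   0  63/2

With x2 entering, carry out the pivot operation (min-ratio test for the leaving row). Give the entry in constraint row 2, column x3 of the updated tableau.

Ratio test on column x2 — row 1: (7/2)/(1/2) = 7; row 2: entry -3/2 ≤ 0. Minimum is 7 at row 1 (x4 leaves); pivot element 1/2.
Divide row 1 by 1/2; eliminate column x2 from the other rows.
Row 2 update in column x3: 1 − (-3/2)·0 = 1.

1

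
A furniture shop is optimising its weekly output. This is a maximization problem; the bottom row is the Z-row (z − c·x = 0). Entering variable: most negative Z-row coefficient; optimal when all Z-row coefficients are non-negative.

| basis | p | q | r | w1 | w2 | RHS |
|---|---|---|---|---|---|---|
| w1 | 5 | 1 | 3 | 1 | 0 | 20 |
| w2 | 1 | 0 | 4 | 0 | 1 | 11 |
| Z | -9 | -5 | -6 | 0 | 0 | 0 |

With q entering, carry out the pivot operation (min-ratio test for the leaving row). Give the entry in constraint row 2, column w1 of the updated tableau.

0

Ratio test on column q — row 1: 20/1 = 20; row 2: entry 0 ≤ 0. Minimum is 20 at row 1 (w1 leaves); pivot element 1.
Divide row 1 by 1; eliminate column q from the other rows.
Row 2 update in column w1: 0 − 0·1 = 0.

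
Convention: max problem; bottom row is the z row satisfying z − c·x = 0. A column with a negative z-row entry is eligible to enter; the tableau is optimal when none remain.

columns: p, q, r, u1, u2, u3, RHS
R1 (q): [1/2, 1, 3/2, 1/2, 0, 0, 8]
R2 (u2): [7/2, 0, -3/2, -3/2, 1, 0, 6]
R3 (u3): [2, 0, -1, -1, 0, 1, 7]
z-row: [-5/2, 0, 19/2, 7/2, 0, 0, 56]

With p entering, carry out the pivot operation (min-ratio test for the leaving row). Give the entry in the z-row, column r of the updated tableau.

59/7

Ratio test on column p — row 1: 8/(1/2) = 16; row 2: 6/(7/2) = 12/7; row 3: 7/2 = 7/2. Minimum is 12/7 at row 2 (u2 leaves); pivot element 7/2.
Divide row 2 by 7/2; eliminate column p from the other rows.
z-row update in column r: 19/2 − (-5/2)·(-3/7) = 59/7.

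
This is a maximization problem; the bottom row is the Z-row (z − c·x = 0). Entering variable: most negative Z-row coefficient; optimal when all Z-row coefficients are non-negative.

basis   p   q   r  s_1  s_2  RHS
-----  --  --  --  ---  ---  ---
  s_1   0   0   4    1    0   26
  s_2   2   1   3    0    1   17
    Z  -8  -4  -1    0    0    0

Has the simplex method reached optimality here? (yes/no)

no

The Z-row has a negative entry -8 in column p, so it is not optimal.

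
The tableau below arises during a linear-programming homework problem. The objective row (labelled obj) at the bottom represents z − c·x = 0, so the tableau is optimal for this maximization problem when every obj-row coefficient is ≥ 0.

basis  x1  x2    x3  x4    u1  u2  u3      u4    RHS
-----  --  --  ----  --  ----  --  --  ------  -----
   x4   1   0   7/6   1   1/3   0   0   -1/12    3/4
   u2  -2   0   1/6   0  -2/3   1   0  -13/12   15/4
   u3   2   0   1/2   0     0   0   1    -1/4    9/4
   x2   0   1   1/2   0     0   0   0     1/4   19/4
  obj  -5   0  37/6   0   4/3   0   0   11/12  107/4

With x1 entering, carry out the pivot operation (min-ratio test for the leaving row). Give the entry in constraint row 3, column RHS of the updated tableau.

3/4

Ratio test on column x1 — row 1: (3/4)/1 = 3/4; row 2: entry -2 ≤ 0; row 3: (9/4)/2 = 9/8; row 4: entry 0 ≤ 0. Minimum is 3/4 at row 1 (x4 leaves); pivot element 1.
Divide row 1 by 1; eliminate column x1 from the other rows.
Row 3 update in column RHS: 9/4 − 2·(3/4) = 3/4.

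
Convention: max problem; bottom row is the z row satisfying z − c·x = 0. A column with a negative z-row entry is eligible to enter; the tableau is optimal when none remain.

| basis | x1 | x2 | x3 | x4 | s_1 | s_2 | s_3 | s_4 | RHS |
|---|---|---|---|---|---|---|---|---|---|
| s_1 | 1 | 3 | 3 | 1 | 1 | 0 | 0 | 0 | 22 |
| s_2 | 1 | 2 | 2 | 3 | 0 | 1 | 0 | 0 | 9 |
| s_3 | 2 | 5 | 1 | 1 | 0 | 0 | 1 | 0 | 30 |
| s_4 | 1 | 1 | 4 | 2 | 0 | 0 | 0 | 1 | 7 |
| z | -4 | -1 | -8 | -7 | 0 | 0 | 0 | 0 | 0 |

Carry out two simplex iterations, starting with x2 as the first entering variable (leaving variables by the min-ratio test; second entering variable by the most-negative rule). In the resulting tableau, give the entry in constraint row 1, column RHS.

Ratio test on column x2 — row 1: 22/3 = 22/3; row 2: 9/2 = 9/2; row 3: 30/5 = 6; row 4: 7/1 = 7. Minimum is 9/2 at row 2 (s_2 leaves); pivot element 2.
Divide row 2 by 2; eliminate column x2 from the other rows.
Second iteration: most negative z-row entry is -7 in column x3, so x3 enters.
Ratio test on column x3 — row 1: entry 0 ≤ 0; row 2: (9/2)/1 = 9/2; row 3: entry -4 ≤ 0; row 4: (5/2)/3 = 5/6. Minimum is 5/6 at row 4 (s_4 leaves); pivot element 3.
Divide row 4 by 3; eliminate column x3 from the other rows.
After both pivots, the entry at constraint row 1, column RHS is 17/2.

17/2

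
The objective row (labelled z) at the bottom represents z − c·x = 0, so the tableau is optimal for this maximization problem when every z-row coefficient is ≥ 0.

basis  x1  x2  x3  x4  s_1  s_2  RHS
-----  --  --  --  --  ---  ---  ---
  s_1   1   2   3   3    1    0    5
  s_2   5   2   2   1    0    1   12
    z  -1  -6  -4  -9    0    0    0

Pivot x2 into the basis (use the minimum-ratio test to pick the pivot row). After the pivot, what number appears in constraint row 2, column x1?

Ratio test on column x2 — row 1: 5/2 = 5/2; row 2: 12/2 = 6. Minimum is 5/2 at row 1 (s_1 leaves); pivot element 2.
Divide row 1 by 2; eliminate column x2 from the other rows.
Row 2 update in column x1: 5 − 2·(1/2) = 4.

4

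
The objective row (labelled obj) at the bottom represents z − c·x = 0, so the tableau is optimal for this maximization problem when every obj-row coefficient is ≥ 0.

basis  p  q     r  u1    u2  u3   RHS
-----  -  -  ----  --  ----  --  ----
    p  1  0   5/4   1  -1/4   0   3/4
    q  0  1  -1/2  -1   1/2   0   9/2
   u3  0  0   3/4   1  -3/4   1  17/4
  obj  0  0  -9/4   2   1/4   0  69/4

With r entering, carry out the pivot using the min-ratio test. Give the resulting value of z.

Ratio test on column r — row 1: (3/4)/(5/4) = 3/5; row 2: entry -1/2 ≤ 0; row 3: (17/4)/(3/4) = 17/3. Minimum is 3/5 at row 1 (p leaves); pivot element 5/4.
Pivot on row 1; the obj-row RHS becomes 69/4 − (-9/4)·(3/5) = 93/5.

93/5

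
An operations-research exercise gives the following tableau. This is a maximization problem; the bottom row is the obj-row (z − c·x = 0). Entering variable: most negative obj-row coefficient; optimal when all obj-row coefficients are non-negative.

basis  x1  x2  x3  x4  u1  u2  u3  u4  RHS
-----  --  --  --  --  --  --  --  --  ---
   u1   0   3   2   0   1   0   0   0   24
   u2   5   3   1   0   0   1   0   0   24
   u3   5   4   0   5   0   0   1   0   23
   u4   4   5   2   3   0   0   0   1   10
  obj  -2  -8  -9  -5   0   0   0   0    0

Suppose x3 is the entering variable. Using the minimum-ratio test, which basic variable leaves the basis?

Column x3 entries and ratios — u1: 24/2 = 12; u2: 24/1 = 24; u3: 0 ≤ 0, skip; u4: 10/2 = 5.
Smallest ratio is 5 in the row of u4, so u4 leaves.

u4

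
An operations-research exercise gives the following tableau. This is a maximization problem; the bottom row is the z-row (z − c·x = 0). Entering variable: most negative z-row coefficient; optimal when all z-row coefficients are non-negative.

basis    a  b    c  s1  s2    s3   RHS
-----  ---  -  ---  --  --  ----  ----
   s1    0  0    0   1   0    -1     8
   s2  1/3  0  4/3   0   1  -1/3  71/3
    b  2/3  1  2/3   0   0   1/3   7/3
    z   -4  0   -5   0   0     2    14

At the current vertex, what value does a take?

a is not in the basis, so in the current basic feasible solution a = 0.

0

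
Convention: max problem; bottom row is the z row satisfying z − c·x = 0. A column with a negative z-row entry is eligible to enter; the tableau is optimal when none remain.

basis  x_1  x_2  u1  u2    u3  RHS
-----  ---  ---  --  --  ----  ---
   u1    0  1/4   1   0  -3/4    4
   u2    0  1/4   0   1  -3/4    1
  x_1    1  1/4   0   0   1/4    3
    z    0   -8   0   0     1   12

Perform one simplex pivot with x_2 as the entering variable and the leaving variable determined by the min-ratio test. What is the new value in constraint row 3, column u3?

1

Ratio test on column x_2 — row 1: 4/(1/4) = 16; row 2: 1/(1/4) = 4; row 3: 3/(1/4) = 12. Minimum is 4 at row 2 (u2 leaves); pivot element 1/4.
Divide row 2 by 1/4; eliminate column x_2 from the other rows.
Row 3 update in column u3: 1/4 − (1/4)·(-3) = 1.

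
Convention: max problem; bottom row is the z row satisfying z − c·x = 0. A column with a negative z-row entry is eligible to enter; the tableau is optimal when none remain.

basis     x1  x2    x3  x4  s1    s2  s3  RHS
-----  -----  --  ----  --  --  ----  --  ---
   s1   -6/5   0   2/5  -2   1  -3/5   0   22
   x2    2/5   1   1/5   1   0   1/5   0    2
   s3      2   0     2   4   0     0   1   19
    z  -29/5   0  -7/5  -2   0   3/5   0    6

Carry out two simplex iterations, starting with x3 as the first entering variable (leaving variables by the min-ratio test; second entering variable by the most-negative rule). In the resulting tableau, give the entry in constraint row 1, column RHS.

19

Ratio test on column x3 — row 1: 22/(2/5) = 55; row 2: 2/(1/5) = 10; row 3: 19/2 = 19/2. Minimum is 19/2 at row 3 (s3 leaves); pivot element 2.
Divide row 3 by 2; eliminate column x3 from the other rows.
Second iteration: most negative z-row entry is -22/5 in column x1, so x1 enters.
Ratio test on column x1 — row 1: entry -8/5 ≤ 0; row 2: (1/10)/(1/5) = 1/2; row 3: (19/2)/1 = 19/2. Minimum is 1/2 at row 2 (x2 leaves); pivot element 1/5.
Divide row 2 by 1/5; eliminate column x1 from the other rows.
After both pivots, the entry at constraint row 1, column RHS is 19.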